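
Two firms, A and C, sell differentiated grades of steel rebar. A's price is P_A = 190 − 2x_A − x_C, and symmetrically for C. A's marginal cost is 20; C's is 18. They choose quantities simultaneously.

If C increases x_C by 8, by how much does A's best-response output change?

-2

Firm A's profit: π = x_A(190 − 2x_A − x_C) − 20x_A.
∂π/∂x_A = 170 − 4x_A − x_C = 0 ⇒ x_A = 42.5 − 0.25x_C.
The reaction-function slope is −0.25, so an 8-unit rise in x_C moves x_A by −0.25 × 8 = −2. A's best response falls — the actions are strategic substitutes.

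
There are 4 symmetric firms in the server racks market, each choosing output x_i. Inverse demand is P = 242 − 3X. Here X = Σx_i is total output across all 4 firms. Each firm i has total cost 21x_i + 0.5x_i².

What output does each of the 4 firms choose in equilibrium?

A representative firm's profit is π_i = x_i(242 − 3X) − 21x_i − 0.5x_i², with X = x_i + Σ_{j≠i} x_j.
First-order condition: 221 − 7x_i − 3Σ_{j≠i} x_j = 0.
With identical firms, set every x_j = x: then 221 − 7x − 9x = 0, i.e. x = 221/16 = 13.8125.

13.8125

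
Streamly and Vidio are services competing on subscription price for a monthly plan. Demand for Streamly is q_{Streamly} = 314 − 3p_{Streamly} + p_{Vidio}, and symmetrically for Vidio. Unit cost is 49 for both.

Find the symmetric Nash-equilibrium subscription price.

92.2

Streamly's profit: π = (p_{Streamly} − 49)(314 − 3p_{Streamly} + p_{Vidio}).
∂π/∂p_{Streamly} = 461 − 6p_{Streamly} + p_{Vidio} = 0 ⇒ p_{Streamly} = 461/6 + (1/6)p_{Vidio}.
By symmetry p_{Vidio} = p_{Streamly}; substituting into the reaction function, (5/6)p_{Streamly} = 461/6 and p_{Streamly} = 92.2.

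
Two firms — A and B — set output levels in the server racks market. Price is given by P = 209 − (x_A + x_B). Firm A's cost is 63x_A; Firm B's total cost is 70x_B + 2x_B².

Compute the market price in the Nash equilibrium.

Firm A's profit: π = x_A(209 − (x_A + x_B)) − 63x_A.
∂π/∂x_A = 146 − 2x_A − x_B = 0, so x_A = 73 − 0.5x_B.
For B: ∂π/∂x_B = 139 − 6x_B − x_A = 0 ⇒ x_B = 139/6 − (1/6)x_A.
Solving the two reaction functions simultaneously: (1 − (−0.5)(−1/6))x_A = 73 − 0.5·(139/6), so (11/12)x_A = 737/12 and x_A = 67.
Then x_B = 139/6 − (1/6)·67 = 12.
Equilibrium price: P = 209 − 79 = 130.

130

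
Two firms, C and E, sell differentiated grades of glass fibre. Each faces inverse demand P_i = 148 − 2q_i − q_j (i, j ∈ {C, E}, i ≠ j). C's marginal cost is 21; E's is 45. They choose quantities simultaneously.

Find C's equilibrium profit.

1458

Firm C's profit: π = q_C(148 − 2q_C − q_E) − 21q_C.
∂π/∂q_C = 127 − 4q_C − q_E = 0 ⇒ q_C = 31.75 − 0.25q_E.
Similarly q_E = 25.75 − 0.25q_C.
Substituting the second reaction function into the first: q_C = 31.75 − 0.25(25.75 − 0.25q_C), which gives 0.9375q_C = 25.3125 ⇒ q_C = 27.
Then q_E = 25.75 − 0.25·27 = 19.
P_C = 148 − 2·27 − 19 = 75.
Profit = (75 − 21)·27 = 1458.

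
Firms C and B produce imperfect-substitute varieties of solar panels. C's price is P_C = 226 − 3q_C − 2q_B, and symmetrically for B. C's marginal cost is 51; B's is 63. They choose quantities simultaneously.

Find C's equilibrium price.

118.875

Firm C's profit: π = q_C(226 − 3q_C − 2q_B) − 51q_C.
∂π/∂q_C = 175 − 6q_C − 2q_B = 0 ⇒ q_C = 175/6 − (1/3)q_B.
Similarly q_B = 163/6 − (1/3)q_C.
Solving the two reaction functions simultaneously: (1 − (−1/3)(−1/3))q_C = 175/6 − (1/3)·(163/6), so (8/9)q_C = 181/9 and q_C = 22.625.
Then q_B = 163/6 − (1/3)·22.625 = 19.625.
P_C = 226 − 3·22.625 − 2·19.625 = 118.875.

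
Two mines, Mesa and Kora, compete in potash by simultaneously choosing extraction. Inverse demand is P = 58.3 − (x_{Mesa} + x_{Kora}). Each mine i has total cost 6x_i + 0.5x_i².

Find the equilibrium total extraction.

Mine Mesa's profit: π = x_{Mesa}(58.3 − (x_{Mesa} + x_{Kora})) − 6x_{Mesa} − 0.5x_{Mesa}².
∂π/∂x_{Mesa} = 52.3 − 3x_{Mesa} − x_{Kora} = 0, so x_{Mesa} = 523/30 − (1/3)x_{Kora}.
The game is symmetric, so in equilibrium x_{Kora} = x_{Mesa}: the reaction function gives (4/3)x_{Mesa} = 523/30, hence x_{Mesa} = 13.075.
Total extraction: 13.075 + 13.075 = 26.15.

26.15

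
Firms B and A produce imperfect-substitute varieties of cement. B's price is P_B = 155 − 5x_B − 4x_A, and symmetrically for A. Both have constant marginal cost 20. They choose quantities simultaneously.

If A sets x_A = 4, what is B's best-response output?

Firm B's profit: π = x_B(155 − 5x_B − 4x_A) − 20x_B.
∂π/∂x_B = 135 − 10x_B − 4x_A = 0 ⇒ x_B = 13.5 − 0.4x_A.
At x_A = 4: x_B = 13.5 − 0.4·4 = 11.9.

11.9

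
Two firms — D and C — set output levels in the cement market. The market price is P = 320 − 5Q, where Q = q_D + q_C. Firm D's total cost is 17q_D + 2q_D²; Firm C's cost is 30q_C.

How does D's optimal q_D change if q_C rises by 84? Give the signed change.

-30

Firm D's profit: π = q_D(320 − 5(q_D + q_C)) − 17q_D − 2q_D².
∂π/∂q_D = 303 − 14q_D − 5q_C = 0, so q_D = 303/14 − (5/14)q_C.
The reaction-function slope is −5/14, so an 84-unit rise in q_C moves q_D by −5/14 × 84 = −30. D's best response falls — the actions are strategic substitutes.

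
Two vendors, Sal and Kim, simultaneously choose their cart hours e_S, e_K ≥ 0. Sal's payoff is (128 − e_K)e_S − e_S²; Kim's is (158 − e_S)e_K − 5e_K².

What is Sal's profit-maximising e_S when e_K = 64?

32

Expanding Sal's payoff: 128e_S − e_Ke_S − e_S².
∂π/∂e_S = 128 − e_K − 2e_S = 0, so e_S = 64 − 0.5e_K.
At e_K = 64: e_S = 64 − 0.5·64 = 32.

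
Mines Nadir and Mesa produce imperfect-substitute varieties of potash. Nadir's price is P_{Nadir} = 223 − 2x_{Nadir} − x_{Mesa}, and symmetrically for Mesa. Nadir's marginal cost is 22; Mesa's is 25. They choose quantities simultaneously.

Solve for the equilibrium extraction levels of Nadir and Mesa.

Mine Nadir's profit: π = x_{Nadir}(223 − 2x_{Nadir} − x_{Mesa}) − 22x_{Nadir}.
∂π/∂x_{Nadir} = 201 − 4x_{Nadir} − x_{Mesa} = 0 ⇒ x_{Nadir} = 50.25 − 0.25x_{Mesa}.
Similarly x_{Mesa} = 49.5 − 0.25x_{Nadir}.
Solving the two reaction functions simultaneously: (1 − (−0.25)(−0.25))x_{Nadir} = 50.25 − 0.25·49.5, so 0.9375x_{Nadir} = 37.875 and x_{Nadir} = 40.4.
Then x_{Mesa} = 49.5 − 0.25·40.4 = 39.4.

40.4, 39.4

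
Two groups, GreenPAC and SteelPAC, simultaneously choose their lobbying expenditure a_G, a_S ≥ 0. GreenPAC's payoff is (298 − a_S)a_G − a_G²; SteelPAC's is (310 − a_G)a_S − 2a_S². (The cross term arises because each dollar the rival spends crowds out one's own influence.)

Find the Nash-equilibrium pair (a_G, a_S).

Expanding GreenPAC's payoff: 298a_G − a_Sa_G − a_G².
∂π/∂a_G = 298 − a_S − 2a_G = 0, so a_G = 149 − 0.5a_S.
Likewise for SteelPAC: a_S = 77.5 − 0.25a_G.
Solving the two reaction functions simultaneously: (1 − (−0.5)(−0.25))a_G = 149 − 0.5·77.5, so 0.875a_G = 110.25 and a_G = 126.
Then a_S = 77.5 − 0.25·126 = 46.

126, 46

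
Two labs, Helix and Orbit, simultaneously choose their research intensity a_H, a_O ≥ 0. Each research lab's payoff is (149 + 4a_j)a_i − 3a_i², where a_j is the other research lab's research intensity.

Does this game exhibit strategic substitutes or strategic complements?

strategic complements

Helix's payoff is (149 + 4a_O)a_H − 3a_H².
∂π/∂a_H = 149 + 4a_O − 6a_H = 0, so a_H = 149/6 + (2/3)a_O.
The best-response slope da_H/da_O = 2/3 > 0: the reaction function is upward-sloping, so the choices are strategic complements.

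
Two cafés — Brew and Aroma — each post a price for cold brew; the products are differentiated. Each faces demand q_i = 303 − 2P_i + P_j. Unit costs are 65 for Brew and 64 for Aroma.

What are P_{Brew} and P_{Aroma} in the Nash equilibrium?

144.2, 143.8

Brew's profit: π = (P_{Brew} − 65)(303 − 2P_{Brew} + P_{Aroma}).
∂π/∂P_{Brew} = 433 − 4P_{Brew} + P_{Aroma} = 0 ⇒ P_{Brew} = 108.25 + 0.25P_{Aroma}.
Similarly P_{Aroma} = 107.75 + 0.25P_{Brew}.
Substituting the second reaction function into the first: P_{Brew} = 108.25 + 0.25(107.75 + 0.25P_{Brew}), which gives 0.9375P_{Brew} = 135.1875 ⇒ P_{Brew} = 144.2.
Then P_{Aroma} = 107.75 + 0.25·144.2 = 143.8.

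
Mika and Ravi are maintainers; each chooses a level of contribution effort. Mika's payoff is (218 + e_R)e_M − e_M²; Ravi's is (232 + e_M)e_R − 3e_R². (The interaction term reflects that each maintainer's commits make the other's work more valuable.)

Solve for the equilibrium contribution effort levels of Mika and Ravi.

140, 62

Expanding Mika's payoff: 218e_M + e_Re_M − e_M².
∂π/∂e_M = 218 + e_R − 2e_M = 0, so e_M = 109 + 0.5e_R.
Likewise for Ravi: e_R = 116/3 + (1/6)e_M.
Plugging e_R into Mika's best response: e_M = 109 + 0.5(116/3 + (1/6)e_M) ⇒ (11/12)e_M = 385/3, so e_M = 140.
Then e_R = 116/3 + (1/6)·140 = 62.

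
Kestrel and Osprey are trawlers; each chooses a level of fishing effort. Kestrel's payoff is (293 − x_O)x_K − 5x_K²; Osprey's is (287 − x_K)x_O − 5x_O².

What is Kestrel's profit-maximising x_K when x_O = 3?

29

Expanding Kestrel's payoff: 293x_K − x_Ox_K − 5x_K².
∂π/∂x_K = 293 − x_O − 10x_K = 0, so x_K = 29.3 − 0.1x_O.
At x_O = 3: x_K = 29.3 − 0.1·3 = 29.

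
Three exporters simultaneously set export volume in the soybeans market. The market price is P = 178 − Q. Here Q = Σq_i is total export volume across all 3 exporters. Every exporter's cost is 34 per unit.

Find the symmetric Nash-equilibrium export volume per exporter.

A representative exporter's profit is π_i = q_i(178 − Q) − 34q_i, with Q = q_i + Σ_{j≠i} q_j.
First-order condition: 144 − 2q_i − Σ_{j≠i} q_j = 0.
With identical exporters, set every q_j = q: then 144 − 2q − 2q = 0, i.e. q = 144/4 = 36.

36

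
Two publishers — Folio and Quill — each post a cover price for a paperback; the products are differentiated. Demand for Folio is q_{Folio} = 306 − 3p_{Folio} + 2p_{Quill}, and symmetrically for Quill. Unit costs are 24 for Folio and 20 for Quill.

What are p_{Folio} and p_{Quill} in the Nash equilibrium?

Folio's profit: π = (p_{Folio} − 24)(306 − 3p_{Folio} + 2p_{Quill}).
∂π/∂p_{Folio} = 378 − 6p_{Folio} + 2p_{Quill} = 0 ⇒ p_{Folio} = 63 + (1/3)p_{Quill}.
Similarly p_{Quill} = 61 + (1/3)p_{Folio}.
Substituting the second reaction function into the first: p_{Folio} = 63 + (1/3)(61 + (1/3)p_{Folio}), which gives (8/9)p_{Folio} = 250/3 ⇒ p_{Folio} = 93.75.
Then p_{Quill} = 61 + (1/3)·93.75 = 92.25.

93.75, 92.25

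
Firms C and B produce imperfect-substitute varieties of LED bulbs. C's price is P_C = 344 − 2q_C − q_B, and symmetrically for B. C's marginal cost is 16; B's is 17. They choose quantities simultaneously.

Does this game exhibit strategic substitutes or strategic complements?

strategic substitutes

Firm C's profit: π = q_C(344 − 2q_C − q_B) − 16q_C.
∂π/∂q_C = 328 − 4q_C − q_B = 0 ⇒ q_C = 82 − 0.25q_B.
The best-response slope dq_C/dq_B = −0.25 < 0: the reaction function is downward-sloping, so the choices are strategic substitutes.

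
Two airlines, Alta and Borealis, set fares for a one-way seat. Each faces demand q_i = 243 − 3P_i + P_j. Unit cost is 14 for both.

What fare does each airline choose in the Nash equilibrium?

57

Alta's profit: π = (P_{Alta} − 14)(243 − 3P_{Alta} + P_{Borealis}).
∂π/∂P_{Alta} = 285 − 6P_{Alta} + P_{Borealis} = 0 ⇒ P_{Alta} = 47.5 + (1/6)P_{Borealis}.
By symmetry P_{Borealis} = P_{Alta}; substituting into the reaction function, (5/6)P_{Alta} = 47.5 and P_{Alta} = 57.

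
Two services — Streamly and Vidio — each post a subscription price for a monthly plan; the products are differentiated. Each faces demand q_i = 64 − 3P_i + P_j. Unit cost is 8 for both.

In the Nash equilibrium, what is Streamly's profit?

276.48

Streamly's profit: π = (P_{Streamly} − 8)(64 − 3P_{Streamly} + P_{Vidio}).
∂π/∂P_{Streamly} = 88 − 6P_{Streamly} + P_{Vidio} = 0 ⇒ P_{Streamly} = 44/3 + (1/6)P_{Vidio}.
The game is symmetric, so in equilibrium P_{Vidio} = P_{Streamly}: the reaction function gives (5/6)P_{Streamly} = 44/3, hence P_{Streamly} = 17.6.
q_{Streamly} = 64 − 3·17.6 + 17.6 = 28.8.
Profit = (17.6 − 8)·28.8 = 276.48.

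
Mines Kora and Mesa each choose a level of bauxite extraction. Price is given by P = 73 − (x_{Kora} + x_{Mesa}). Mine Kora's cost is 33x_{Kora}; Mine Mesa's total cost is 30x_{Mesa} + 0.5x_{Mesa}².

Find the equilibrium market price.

48.4

Mine Kora's profit: π = x_{Kora}(73 − (x_{Kora} + x_{Mesa})) − 33x_{Kora}.
∂π/∂x_{Kora} = 40 − 2x_{Kora} − x_{Mesa} = 0, so x_{Kora} = 20 − 0.5x_{Mesa}.
For Mesa: ∂π/∂x_{Mesa} = 43 − 3x_{Mesa} − x_{Kora} = 0 ⇒ x_{Mesa} = 43/3 − (1/3)x_{Kora}.
Solving the two reaction functions simultaneously: (1 − (−0.5)(−1/3))x_{Kora} = 20 − 0.5·(43/3), so (5/6)x_{Kora} = 77/6 and x_{Kora} = 15.4.
Then x_{Mesa} = 43/3 − (1/3)·15.4 = 9.2.
Equilibrium price: P = 73 − 24.6 = 48.4.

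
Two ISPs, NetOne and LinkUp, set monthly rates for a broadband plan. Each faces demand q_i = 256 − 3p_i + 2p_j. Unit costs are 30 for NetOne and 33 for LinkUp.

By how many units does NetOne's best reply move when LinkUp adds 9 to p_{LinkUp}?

3

NetOne's profit: π = (p_{NetOne} − 30)(256 − 3p_{NetOne} + 2p_{LinkUp}).
∂π/∂p_{NetOne} = 346 − 6p_{NetOne} + 2p_{LinkUp} = 0 ⇒ p_{NetOne} = 173/3 + (1/3)p_{LinkUp}.
The reaction-function slope is 1/3, so a 9-unit rise in p_{LinkUp} moves p_{NetOne} by 1/3 × 9 = 3. NetOne's best response rises — the actions are strategic complements.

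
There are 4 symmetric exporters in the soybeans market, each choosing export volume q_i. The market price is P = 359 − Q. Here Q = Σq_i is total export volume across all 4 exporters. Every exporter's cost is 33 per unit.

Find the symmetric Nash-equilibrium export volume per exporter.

A representative exporter's profit is π_i = q_i(359 − Q) − 33q_i, with Q = q_i + Σ_{j≠i} q_j.
First-order condition: 326 − 2q_i − Σ_{j≠i} q_j = 0.
In a symmetric equilibrium every exporter chooses the same q, so Σ_{j≠i} q_j = 3q. The condition becomes 326 − 5q = 0, giving q = 326/5 = 65.2.

65.2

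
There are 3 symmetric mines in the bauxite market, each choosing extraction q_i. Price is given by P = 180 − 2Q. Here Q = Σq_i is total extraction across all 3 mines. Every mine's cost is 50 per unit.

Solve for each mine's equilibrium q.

16.25

A representative mine's profit is π_i = q_i(180 − 2Q) − 50q_i, with Q = q_i + Σ_{j≠i} q_j.
First-order condition: 130 − 4q_i − 2Σ_{j≠i} q_j = 0.
With identical mines, set every q_j = q: then 130 − 4q − 4q = 0, i.e. q = 130/8 = 16.25.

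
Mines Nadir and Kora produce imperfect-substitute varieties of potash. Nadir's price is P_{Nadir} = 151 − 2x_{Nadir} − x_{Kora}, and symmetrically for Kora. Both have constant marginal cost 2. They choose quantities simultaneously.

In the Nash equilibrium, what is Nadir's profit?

1776.08

Mine Nadir's profit: π = x_{Nadir}(151 − 2x_{Nadir} − x_{Kora}) − 2x_{Nadir}.
∂π/∂x_{Nadir} = 149 − 4x_{Nadir} − x_{Kora} = 0 ⇒ x_{Nadir} = 37.25 − 0.25x_{Kora}.
The game is symmetric, so in equilibrium x_{Kora} = x_{Nadir}: the reaction function gives 1.25x_{Nadir} = 37.25, hence x_{Nadir} = 29.8.
P_{Nadir} = 151 − 2·29.8 − 29.8 = 61.6.
Profit = (61.6 − 2)·29.8 = 1776.08.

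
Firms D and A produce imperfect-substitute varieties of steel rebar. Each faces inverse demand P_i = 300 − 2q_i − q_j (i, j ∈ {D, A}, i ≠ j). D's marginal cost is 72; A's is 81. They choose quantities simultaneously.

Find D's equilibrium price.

Firm D's profit: π = q_D(300 − 2q_D − q_A) − 72q_D.
∂π/∂q_D = 228 − 4q_D − q_A = 0 ⇒ q_D = 57 − 0.25q_A.
Similarly q_A = 54.75 − 0.25q_D.
Solving the two reaction functions simultaneously: (1 − (−0.25)(−0.25))q_D = 57 − 0.25·54.75, so 0.9375q_D = 43.3125 and q_D = 46.2.
Then q_A = 54.75 − 0.25·46.2 = 43.2.
P_D = 300 − 2·46.2 − 43.2 = 164.4.

164.4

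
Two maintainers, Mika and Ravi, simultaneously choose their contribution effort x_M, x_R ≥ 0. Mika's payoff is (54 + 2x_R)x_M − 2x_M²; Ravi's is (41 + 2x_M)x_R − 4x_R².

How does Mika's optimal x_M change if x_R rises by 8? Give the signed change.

Expanding Mika's payoff: 54x_M + 2x_Rx_M − 2x_M².
∂π/∂x_M = 54 + 2x_R − 4x_M = 0, so x_M = 13.5 + 0.5x_R.
The reaction-function slope is 0.5, so an 8-unit rise in x_R moves x_M by 0.5 × 8 = 4. Mika's best response rises — the actions are strategic complements.

4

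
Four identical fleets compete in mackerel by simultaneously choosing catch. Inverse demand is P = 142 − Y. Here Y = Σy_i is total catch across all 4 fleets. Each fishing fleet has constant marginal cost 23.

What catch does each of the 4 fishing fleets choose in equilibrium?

23.8

A representative fishing fleet's profit is π_i = y_i(142 − Y) − 23y_i, with Y = y_i + Σ_{j≠i} y_j.
First-order condition: 119 − 2y_i − Σ_{j≠i} y_j = 0.
With identical fishing fleets, set every y_j = y: then 119 − 2y − 3y = 0, i.e. y = 119/5 = 23.8.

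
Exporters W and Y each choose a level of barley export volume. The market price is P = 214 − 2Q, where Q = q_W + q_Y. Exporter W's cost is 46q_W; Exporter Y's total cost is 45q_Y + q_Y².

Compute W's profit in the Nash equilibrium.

2244.5

Exporter W's profit: π = q_W(214 − 2(q_W + q_Y)) − 46q_W.
∂π/∂q_W = 168 − 4q_W − 2q_Y = 0, so q_W = 42 − 0.5q_Y.
For Y: ∂π/∂q_Y = 169 − 6q_Y − 2q_W = 0 ⇒ q_Y = 169/6 − (1/3)q_W.
Substituting the second reaction function into the first: q_W = 42 − 0.5(169/6 − (1/3)q_W), which gives (5/6)q_W = 335/12 ⇒ q_W = 33.5.
Then q_Y = 169/6 − (1/3)·33.5 = 17.
Price P = 214 − 2·50.5 = 113.
W's profit: (113 − 46)·33.5 = 2244.5.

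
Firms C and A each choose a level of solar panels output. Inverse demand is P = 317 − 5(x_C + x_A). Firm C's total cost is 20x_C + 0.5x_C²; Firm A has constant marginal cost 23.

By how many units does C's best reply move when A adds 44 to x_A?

-20

Firm C's profit: π = x_C(317 − 5(x_C + x_A)) − 20x_C − 0.5x_C².
∂π/∂x_C = 297 − 11x_C − 5x_A = 0, so x_C = 27 − (5/11)x_A.
The reaction-function slope is −5/11, so a 44-unit rise in x_A moves x_C by −5/11 × 44 = −20. C's best response falls — the actions are strategic substitutes.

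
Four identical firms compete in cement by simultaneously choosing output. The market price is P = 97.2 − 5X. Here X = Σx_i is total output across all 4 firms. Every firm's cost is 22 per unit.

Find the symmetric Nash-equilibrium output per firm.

A representative firm's profit is π_i = x_i(97.2 − 5X) − 22x_i, with X = x_i + Σ_{j≠i} x_j.
First-order condition: 75.2 − 10x_i − 5Σ_{j≠i} x_j = 0.
In a symmetric equilibrium every firm chooses the same x, so Σ_{j≠i} x_j = 3x. The condition becomes 75.2 − 25x = 0, giving x = 75.2/25 = 3.008.

3.008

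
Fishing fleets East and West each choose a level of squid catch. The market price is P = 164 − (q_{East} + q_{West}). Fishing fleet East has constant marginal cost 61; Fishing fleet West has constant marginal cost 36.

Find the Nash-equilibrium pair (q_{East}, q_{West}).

26, 51

Fishing fleet East's profit: π = q_{East}(164 − (q_{East} + q_{West})) − 61q_{East}.
∂π/∂q_{East} = 103 − 2q_{East} − q_{West} = 0, so q_{East} = 51.5 − 0.5q_{West}.
By the same steps for West: q_{West} = 64 − 0.5q_{East}.
Plugging q_{West} into East's best response: q_{East} = 51.5 − 0.5(64 − 0.5q_{East}) ⇒ 0.75q_{East} = 19.5, so q_{East} = 26.
Then q_{West} = 64 − 0.5·26 = 51.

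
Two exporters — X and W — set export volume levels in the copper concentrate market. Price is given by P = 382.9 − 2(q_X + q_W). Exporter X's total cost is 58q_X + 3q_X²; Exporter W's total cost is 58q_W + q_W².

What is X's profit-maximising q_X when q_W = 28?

26.89

Exporter X's profit: π = q_X(382.9 − 2(q_X + q_W)) − 58q_X − 3q_X².
∂π/∂q_X = 324.9 − 10q_X − 2q_W = 0, so q_X = 32.49 − 0.2q_W.
At q_W = 28: q_X = 32.49 − 0.2·28 = 26.89.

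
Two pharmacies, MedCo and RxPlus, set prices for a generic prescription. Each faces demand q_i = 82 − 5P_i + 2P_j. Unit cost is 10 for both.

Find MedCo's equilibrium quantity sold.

32.5

MedCo's profit: π = (P_{MedCo} − 10)(82 − 5P_{MedCo} + 2P_{RxPlus}).
∂π/∂P_{MedCo} = 132 − 10P_{MedCo} + 2P_{RxPlus} = 0 ⇒ P_{MedCo} = 13.2 + 0.2P_{RxPlus}.
Setting P_{MedCo} = P_{RxPlus} in the reaction function: P_{MedCo} = 13.2 + 0.2P_{MedCo}, so P_{MedCo} = 13.2 / 0.8 = 16.5.
q_{MedCo} = 82 − 5·16.5 + 2·16.5 = 32.5.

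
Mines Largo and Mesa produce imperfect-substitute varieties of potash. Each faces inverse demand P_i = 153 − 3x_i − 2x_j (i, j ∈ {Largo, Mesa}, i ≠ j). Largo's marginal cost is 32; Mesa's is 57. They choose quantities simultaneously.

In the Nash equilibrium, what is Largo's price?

82.0625

Mine Largo's profit: π = x_{Largo}(153 − 3x_{Largo} − 2x_{Mesa}) − 32x_{Largo}.
∂π/∂x_{Largo} = 121 − 6x_{Largo} − 2x_{Mesa} = 0 ⇒ x_{Largo} = 121/6 − (1/3)x_{Mesa}.
Similarly x_{Mesa} = 16 − (1/3)x_{Largo}.
Substituting the second reaction function into the first: x_{Largo} = 121/6 − (1/3)(16 − (1/3)x_{Largo}), which gives (8/9)x_{Largo} = 89/6 ⇒ x_{Largo} = 16.6875.
Then x_{Mesa} = 16 − (1/3)·16.6875 = 10.4375.
P_{Largo} = 153 − 3·16.6875 − 2·10.4375 = 82.0625.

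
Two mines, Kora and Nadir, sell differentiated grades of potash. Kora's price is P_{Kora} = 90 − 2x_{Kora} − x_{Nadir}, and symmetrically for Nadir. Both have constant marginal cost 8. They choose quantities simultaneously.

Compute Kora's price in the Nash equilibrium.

40.8

Mine Kora's profit: π = x_{Kora}(90 − 2x_{Kora} − x_{Nadir}) − 8x_{Kora}.
∂π/∂x_{Kora} = 82 − 4x_{Kora} − x_{Nadir} = 0 ⇒ x_{Kora} = 20.5 − 0.25x_{Nadir}.
Setting x_{Kora} = x_{Nadir} in the reaction function: x_{Kora} = 20.5 − 0.25x_{Kora}, so x_{Kora} = 20.5 / 1.25 = 16.4.
P_{Kora} = 90 − 2·16.4 − 16.4 = 40.8.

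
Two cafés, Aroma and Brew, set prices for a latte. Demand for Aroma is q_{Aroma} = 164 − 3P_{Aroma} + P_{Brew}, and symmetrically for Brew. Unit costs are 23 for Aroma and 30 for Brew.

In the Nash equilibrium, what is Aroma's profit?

Aroma's profit: π = (P_{Aroma} − 23)(164 − 3P_{Aroma} + P_{Brew}).
∂π/∂P_{Aroma} = 233 − 6P_{Aroma} + P_{Brew} = 0 ⇒ P_{Aroma} = 233/6 + (1/6)P_{Brew}.
Similarly P_{Brew} = 127/3 + (1/6)P_{Aroma}.
Plugging P_{Brew} into Aroma's best response: P_{Aroma} = 233/6 + (1/6)(127/3 + (1/6)P_{Aroma}) ⇒ (35/36)P_{Aroma} = 413/9, so P_{Aroma} = 47.2.
Then P_{Brew} = 127/3 + (1/6)·47.2 = 50.2.
q_{Aroma} = 164 − 3·47.2 + 50.2 = 72.6.
Profit = (47.2 − 23)·72.6 = 1756.92.

1756.92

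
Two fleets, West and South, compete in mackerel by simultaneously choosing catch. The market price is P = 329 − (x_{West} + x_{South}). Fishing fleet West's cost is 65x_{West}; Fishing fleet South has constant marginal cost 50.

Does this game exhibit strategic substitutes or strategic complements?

strategic substitutes

Fishing fleet West's profit: π = x_{West}(329 − (x_{West} + x_{South})) − 65x_{West}.
∂π/∂x_{West} = 264 − 2x_{West} − x_{South} = 0, so x_{West} = 132 − 0.5x_{South}.
The best-response slope dx_{West}/dx_{South} = −0.5 < 0: the reaction function is downward-sloping, so the choices are strategic substitutes.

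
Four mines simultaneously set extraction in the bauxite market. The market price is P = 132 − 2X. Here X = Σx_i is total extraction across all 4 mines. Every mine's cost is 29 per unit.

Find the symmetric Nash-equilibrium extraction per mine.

10.3

A representative mine's profit is π_i = x_i(132 − 2X) − 29x_i, with X = x_i + Σ_{j≠i} x_j.
First-order condition: 103 − 4x_i − 2Σ_{j≠i} x_j = 0.
Imposing symmetry (x_j = x for all j) turns Σ_{j≠i} x_j into 3x, so 103 = 10x and x = 10.3.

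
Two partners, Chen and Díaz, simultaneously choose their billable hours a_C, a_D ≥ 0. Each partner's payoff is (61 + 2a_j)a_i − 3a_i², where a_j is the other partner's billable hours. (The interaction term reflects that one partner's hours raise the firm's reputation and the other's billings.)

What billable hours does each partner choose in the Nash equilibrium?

15.25

Chen's payoff is (61 + 2a_D)a_C − 3a_C².
∂π/∂a_C = 61 + 2a_D − 6a_C = 0, so a_C = 61/6 + (1/3)a_D.
By symmetry a_D = a_C; substituting into the reaction function, (2/3)a_C = 61/6 and a_C = 15.25.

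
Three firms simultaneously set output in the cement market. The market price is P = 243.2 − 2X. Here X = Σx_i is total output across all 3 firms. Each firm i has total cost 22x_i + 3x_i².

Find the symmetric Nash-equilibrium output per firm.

A representative firm's profit is π_i = x_i(243.2 − 2X) − 22x_i − 3x_i², with X = x_i + Σ_{j≠i} x_j.
First-order condition: 221.2 − 10x_i − 2Σ_{j≠i} x_j = 0.
In a symmetric equilibrium every firm chooses the same x, so Σ_{j≠i} x_j = 2x. The condition becomes 221.2 − 14x = 0, giving x = 221.2/14 = 15.8.

15.8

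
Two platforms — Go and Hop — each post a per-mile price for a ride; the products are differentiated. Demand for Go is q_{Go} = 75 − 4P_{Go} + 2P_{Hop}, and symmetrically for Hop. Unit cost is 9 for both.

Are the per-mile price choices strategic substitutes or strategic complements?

Go's profit: π = (P_{Go} − 9)(75 − 4P_{Go} + 2P_{Hop}).
∂π/∂P_{Go} = 111 − 8P_{Go} + 2P_{Hop} = 0 ⇒ P_{Go} = 13.875 + 0.25P_{Hop}.
The best-response slope dP_{Go}/dP_{Hop} = 0.25 > 0: the reaction function is upward-sloping, so the choices are strategic complements.

strategic complements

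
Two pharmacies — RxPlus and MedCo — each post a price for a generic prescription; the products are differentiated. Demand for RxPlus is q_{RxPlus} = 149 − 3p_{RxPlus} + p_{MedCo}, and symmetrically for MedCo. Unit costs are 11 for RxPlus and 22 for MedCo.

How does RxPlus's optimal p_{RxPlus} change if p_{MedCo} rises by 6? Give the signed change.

RxPlus's profit: π = (p_{RxPlus} − 11)(149 − 3p_{RxPlus} + p_{MedCo}).
∂π/∂p_{RxPlus} = 182 − 6p_{RxPlus} + p_{MedCo} = 0 ⇒ p_{RxPlus} = 91/3 + (1/6)p_{MedCo}.
The reaction-function slope is 1/6, so a 6-unit rise in p_{MedCo} moves p_{RxPlus} by 1/6 × 6 = 1. RxPlus's best response rises — the actions are strategic complements.

1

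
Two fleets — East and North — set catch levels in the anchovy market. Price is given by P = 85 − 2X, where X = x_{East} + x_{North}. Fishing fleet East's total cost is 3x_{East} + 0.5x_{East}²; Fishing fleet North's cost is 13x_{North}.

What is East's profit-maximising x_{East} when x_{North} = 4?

14.8

Fishing fleet East's profit: π = x_{East}(85 − 2(x_{East} + x_{North})) − 3x_{East} − 0.5x_{East}².
∂π/∂x_{East} = 82 − 5x_{East} − 2x_{North} = 0, so x_{East} = 16.4 − 0.4x_{North}.
At x_{North} = 4: x_{East} = 16.4 − 0.4·4 = 14.8.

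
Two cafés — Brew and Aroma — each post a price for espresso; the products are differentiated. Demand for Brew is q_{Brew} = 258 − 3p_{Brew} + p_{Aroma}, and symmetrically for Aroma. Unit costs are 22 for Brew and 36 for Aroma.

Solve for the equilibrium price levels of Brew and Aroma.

66, 72

Brew's profit: π = (p_{Brew} − 22)(258 − 3p_{Brew} + p_{Aroma}).
∂π/∂p_{Brew} = 324 − 6p_{Brew} + p_{Aroma} = 0 ⇒ p_{Brew} = 54 + (1/6)p_{Aroma}.
Similarly p_{Aroma} = 61 + (1/6)p_{Brew}.
Plugging p_{Aroma} into Brew's best response: p_{Brew} = 54 + (1/6)(61 + (1/6)p_{Brew}) ⇒ (35/36)p_{Brew} = 385/6, so p_{Brew} = 66.
Then p_{Aroma} = 61 + (1/6)·66 = 72.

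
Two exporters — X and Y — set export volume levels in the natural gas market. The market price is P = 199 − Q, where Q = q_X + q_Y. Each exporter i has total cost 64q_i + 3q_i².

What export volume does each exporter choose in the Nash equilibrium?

15

Exporter X's profit: π = q_X(199 − (q_X + q_Y)) − 64q_X − 3q_X².
∂π/∂q_X = 135 − 8q_X − q_Y = 0, so q_X = 16.875 − 0.125q_Y.
The game is symmetric, so in equilibrium q_Y = q_X: the reaction function gives 1.125q_X = 16.875, hence q_X = 15.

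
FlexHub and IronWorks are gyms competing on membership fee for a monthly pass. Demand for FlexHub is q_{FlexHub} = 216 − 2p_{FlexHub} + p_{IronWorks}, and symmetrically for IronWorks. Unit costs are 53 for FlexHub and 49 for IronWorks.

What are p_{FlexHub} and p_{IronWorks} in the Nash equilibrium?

106.8, 105.2

FlexHub's profit: π = (p_{FlexHub} − 53)(216 − 2p_{FlexHub} + p_{IronWorks}).
∂π/∂p_{FlexHub} = 322 − 4p_{FlexHub} + p_{IronWorks} = 0 ⇒ p_{FlexHub} = 80.5 + 0.25p_{IronWorks}.
Similarly p_{IronWorks} = 78.5 + 0.25p_{FlexHub}.
Plugging p_{IronWorks} into FlexHub's best response: p_{FlexHub} = 80.5 + 0.25(78.5 + 0.25p_{FlexHub}) ⇒ 0.9375p_{FlexHub} = 100.125, so p_{FlexHub} = 106.8.
Then p_{IronWorks} = 78.5 + 0.25·106.8 = 105.2.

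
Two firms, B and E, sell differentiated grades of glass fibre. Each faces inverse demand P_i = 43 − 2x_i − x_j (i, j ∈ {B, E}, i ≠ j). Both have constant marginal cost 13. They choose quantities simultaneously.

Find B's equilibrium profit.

72

Firm B's profit: π = x_B(43 − 2x_B − x_E) − 13x_B.
∂π/∂x_B = 30 − 4x_B − x_E = 0 ⇒ x_B = 7.5 − 0.25x_E.
The game is symmetric, so in equilibrium x_E = x_B: the reaction function gives 1.25x_B = 7.5, hence x_B = 6.
P_B = 43 − 2·6 − 6 = 25.
Profit = (25 − 13)·6 = 72.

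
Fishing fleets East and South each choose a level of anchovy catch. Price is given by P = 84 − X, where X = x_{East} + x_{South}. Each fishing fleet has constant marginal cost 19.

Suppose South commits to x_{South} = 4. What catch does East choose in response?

Fishing fleet East's profit: π = x_{East}(84 − (x_{East} + x_{South})) − 19x_{East}.
∂π/∂x_{East} = 65 − 2x_{East} − x_{South} = 0, so x_{East} = 32.5 − 0.5x_{South}.
At x_{South} = 4: x_{East} = 32.5 − 0.5·4 = 30.5.

30.5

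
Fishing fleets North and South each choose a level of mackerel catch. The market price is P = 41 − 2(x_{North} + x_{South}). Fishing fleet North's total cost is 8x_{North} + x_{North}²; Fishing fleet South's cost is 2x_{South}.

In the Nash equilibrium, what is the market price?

Fishing fleet North's profit: π = x_{North}(41 − 2(x_{North} + x_{South})) − 8x_{North} − x_{North}².
∂π/∂x_{North} = 33 − 6x_{North} − 2x_{South} = 0, so x_{North} = 5.5 − (1/3)x_{South}.
For South: ∂π/∂x_{South} = 39 − 4x_{South} − 2x_{North} = 0 ⇒ x_{South} = 9.75 − 0.5x_{North}.
Solving the two reaction functions simultaneously: (1 − (−1/3)(−0.5))x_{North} = 5.5 − (1/3)·9.75, so (5/6)x_{North} = 2.25 and x_{North} = 2.7.
Then x_{South} = 9.75 − 0.5·2.7 = 8.4.
Equilibrium price: P = 41 − 2·11.1 = 18.8.

18.8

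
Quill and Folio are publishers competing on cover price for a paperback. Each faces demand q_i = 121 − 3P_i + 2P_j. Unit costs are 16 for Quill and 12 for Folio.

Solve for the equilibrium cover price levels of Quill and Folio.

41.5, 40

Quill's profit: π = (P_{Quill} − 16)(121 − 3P_{Quill} + 2P_{Folio}).
∂π/∂P_{Quill} = 169 − 6P_{Quill} + 2P_{Folio} = 0 ⇒ P_{Quill} = 169/6 + (1/3)P_{Folio}.
Similarly P_{Folio} = 157/6 + (1/3)P_{Quill}.
Substituting the second reaction function into the first: P_{Quill} = 169/6 + (1/3)(157/6 + (1/3)P_{Quill}), which gives (8/9)P_{Quill} = 332/9 ⇒ P_{Quill} = 41.5.
Then P_{Folio} = 157/6 + (1/3)·41.5 = 40.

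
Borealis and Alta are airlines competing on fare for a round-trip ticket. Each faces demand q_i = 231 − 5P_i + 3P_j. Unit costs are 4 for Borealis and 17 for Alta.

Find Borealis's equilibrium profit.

Borealis's profit: π = (P_{Borealis} − 4)(231 − 5P_{Borealis} + 3P_{Alta}).
∂π/∂P_{Borealis} = 251 − 10P_{Borealis} + 3P_{Alta} = 0 ⇒ P_{Borealis} = 25.1 + 0.3P_{Alta}.
Similarly P_{Alta} = 31.6 + 0.3P_{Borealis}.
Solving the two reaction functions simultaneously: (1 − (0.3)(0.3))P_{Borealis} = 25.1 + 0.3·31.6, so 0.91P_{Borealis} = 34.58 and P_{Borealis} = 38.
Then P_{Alta} = 31.6 + 0.3·38 = 43.
q_{Borealis} = 231 − 5·38 + 3·43 = 170.
Profit = (38 − 4)·170 = 5780.

5780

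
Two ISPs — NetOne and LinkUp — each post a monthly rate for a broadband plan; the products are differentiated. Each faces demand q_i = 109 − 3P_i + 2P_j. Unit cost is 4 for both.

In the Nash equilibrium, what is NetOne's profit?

NetOne's profit: π = (P_{NetOne} − 4)(109 − 3P_{NetOne} + 2P_{LinkUp}).
∂π/∂P_{NetOne} = 121 − 6P_{NetOne} + 2P_{LinkUp} = 0 ⇒ P_{NetOne} = 121/6 + (1/3)P_{LinkUp}.
Setting P_{NetOne} = P_{LinkUp} in the reaction function: P_{NetOne} = 121/6 + (1/3)P_{NetOne}, so P_{NetOne} = (121/6) / (2/3) = 30.25.
q_{NetOne} = 109 − 3·30.25 + 2·30.25 = 78.75.
Profit = (30.25 − 4)·78.75 = 2067.1875.

2067.1875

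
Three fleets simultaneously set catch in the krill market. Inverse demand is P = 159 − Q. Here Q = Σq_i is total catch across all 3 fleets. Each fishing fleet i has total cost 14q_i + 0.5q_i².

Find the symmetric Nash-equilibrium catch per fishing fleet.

29

A representative fishing fleet's profit is π_i = q_i(159 − Q) − 14q_i − 0.5q_i², with Q = q_i + Σ_{j≠i} q_j.
First-order condition: 145 − 3q_i − Σ_{j≠i} q_j = 0.
In a symmetric equilibrium every fishing fleet chooses the same q, so Σ_{j≠i} q_j = 2q. The condition becomes 145 − 5q = 0, giving q = 145/5 = 29.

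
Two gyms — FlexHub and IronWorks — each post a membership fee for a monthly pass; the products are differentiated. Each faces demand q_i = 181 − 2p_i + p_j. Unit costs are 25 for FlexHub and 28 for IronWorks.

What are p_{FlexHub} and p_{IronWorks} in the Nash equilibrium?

FlexHub's profit: π = (p_{FlexHub} − 25)(181 − 2p_{FlexHub} + p_{IronWorks}).
∂π/∂p_{FlexHub} = 231 − 4p_{FlexHub} + p_{IronWorks} = 0 ⇒ p_{FlexHub} = 57.75 + 0.25p_{IronWorks}.
Similarly p_{IronWorks} = 59.25 + 0.25p_{FlexHub}.
Solving the two reaction functions simultaneously: (1 − (0.25)(0.25))p_{FlexHub} = 57.75 + 0.25·59.25, so 0.9375p_{FlexHub} = 72.5625 and p_{FlexHub} = 77.4.
Then p_{IronWorks} = 59.25 + 0.25·77.4 = 78.6.

77.4, 78.6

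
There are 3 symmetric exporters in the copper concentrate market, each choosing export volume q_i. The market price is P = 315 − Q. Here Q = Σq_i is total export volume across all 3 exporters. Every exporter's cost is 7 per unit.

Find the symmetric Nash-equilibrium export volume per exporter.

77

A representative exporter's profit is π_i = q_i(315 − Q) − 7q_i, with Q = q_i + Σ_{j≠i} q_j.
First-order condition: 308 − 2q_i − Σ_{j≠i} q_j = 0.
With identical exporters, set every q_j = q: then 308 − 2q − 2q = 0, i.e. q = 308/4 = 77.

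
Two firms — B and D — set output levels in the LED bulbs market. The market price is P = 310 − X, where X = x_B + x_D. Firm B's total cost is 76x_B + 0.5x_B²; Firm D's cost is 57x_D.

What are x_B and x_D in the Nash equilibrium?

Firm B's profit: π = x_B(310 − (x_B + x_D)) − 76x_B − 0.5x_B².
∂π/∂x_B = 234 − 3x_B − x_D = 0, so x_B = 78 − (1/3)x_D.
For D: ∂π/∂x_D = 253 − 2x_D − x_B = 0 ⇒ x_D = 126.5 − 0.5x_B.
Substituting the second reaction function into the first: x_B = 78 − (1/3)(126.5 − 0.5x_B), which gives (5/6)x_B = 215/6 ⇒ x_B = 43.
Then x_D = 126.5 − 0.5·43 = 105.

43, 105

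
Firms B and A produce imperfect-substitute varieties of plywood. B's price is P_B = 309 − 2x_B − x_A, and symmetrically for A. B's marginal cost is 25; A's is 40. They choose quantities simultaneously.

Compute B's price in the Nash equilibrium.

Firm B's profit: π = x_B(309 − 2x_B − x_A) − 25x_B.
∂π/∂x_B = 284 − 4x_B − x_A = 0 ⇒ x_B = 71 − 0.25x_A.
Similarly x_A = 67.25 − 0.25x_B.
Solving the two reaction functions simultaneously: (1 − (−0.25)(−0.25))x_B = 71 − 0.25·67.25, so 0.9375x_B = 54.1875 and x_B = 57.8.
Then x_A = 67.25 − 0.25·57.8 = 52.8.
P_B = 309 − 2·57.8 − 52.8 = 140.6.

140.6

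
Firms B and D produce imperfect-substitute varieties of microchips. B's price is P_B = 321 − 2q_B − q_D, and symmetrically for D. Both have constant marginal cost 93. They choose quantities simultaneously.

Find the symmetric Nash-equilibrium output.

45.6

Firm B's profit: π = q_B(321 − 2q_B − q_D) − 93q_B.
∂π/∂q_B = 228 − 4q_B − q_D = 0 ⇒ q_B = 57 − 0.25q_D.
Setting q_B = q_D in the reaction function: q_B = 57 − 0.25q_B, so q_B = 57 / 1.25 = 45.6.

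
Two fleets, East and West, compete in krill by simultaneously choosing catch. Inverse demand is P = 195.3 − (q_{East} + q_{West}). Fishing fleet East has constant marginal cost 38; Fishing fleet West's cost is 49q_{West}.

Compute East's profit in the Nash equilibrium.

Fishing fleet East's profit: π = q_{East}(195.3 − (q_{East} + q_{West})) − 38q_{East}.
∂π/∂q_{East} = 157.3 − 2q_{East} − q_{West} = 0, so q_{East} = 78.65 − 0.5q_{West}.
By the same steps for West: q_{West} = 73.15 − 0.5q_{East}.
Substituting the second reaction function into the first: q_{East} = 78.65 − 0.5(73.15 − 0.5q_{East}), which gives 0.75q_{East} = 42.075 ⇒ q_{East} = 56.1.
Then q_{West} = 73.15 − 0.5·56.1 = 45.1.
Price P = 195.3 − 101.2 = 94.1.
East's profit: (94.1 − 38)·56.1 = 3147.21.

3147.21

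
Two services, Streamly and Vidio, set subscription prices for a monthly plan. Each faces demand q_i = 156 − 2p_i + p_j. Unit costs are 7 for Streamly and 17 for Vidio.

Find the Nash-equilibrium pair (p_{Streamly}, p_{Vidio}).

58, 62

Streamly's profit: π = (p_{Streamly} − 7)(156 − 2p_{Streamly} + p_{Vidio}).
∂π/∂p_{Streamly} = 170 − 4p_{Streamly} + p_{Vidio} = 0 ⇒ p_{Streamly} = 42.5 + 0.25p_{Vidio}.
Similarly p_{Vidio} = 47.5 + 0.25p_{Streamly}.
Solving the two reaction functions simultaneously: (1 − (0.25)(0.25))p_{Streamly} = 42.5 + 0.25·47.5, so 0.9375p_{Streamly} = 54.375 and p_{Streamly} = 58.
Then p_{Vidio} = 47.5 + 0.25·58 = 62.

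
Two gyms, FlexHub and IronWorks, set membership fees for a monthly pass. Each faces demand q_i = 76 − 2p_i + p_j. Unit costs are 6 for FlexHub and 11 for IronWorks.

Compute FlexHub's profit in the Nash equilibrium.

1152

FlexHub's profit: π = (p_{FlexHub} − 6)(76 − 2p_{FlexHub} + p_{IronWorks}).
∂π/∂p_{FlexHub} = 88 − 4p_{FlexHub} + p_{IronWorks} = 0 ⇒ p_{FlexHub} = 22 + 0.25p_{IronWorks}.
Similarly p_{IronWorks} = 24.5 + 0.25p_{FlexHub}.
Solving the two reaction functions simultaneously: (1 − (0.25)(0.25))p_{FlexHub} = 22 + 0.25·24.5, so 0.9375p_{FlexHub} = 28.125 and p_{FlexHub} = 30.
Then p_{IronWorks} = 24.5 + 0.25·30 = 32.
q_{FlexHub} = 76 − 2·30 + 32 = 48.
Profit = (30 − 6)·48 = 1152.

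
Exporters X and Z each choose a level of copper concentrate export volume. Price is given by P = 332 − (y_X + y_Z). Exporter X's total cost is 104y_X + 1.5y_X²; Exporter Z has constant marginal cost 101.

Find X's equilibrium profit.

1562.5

Exporter X's profit: π = y_X(332 − (y_X + y_Z)) − 104y_X − 1.5y_X².
∂π/∂y_X = 228 − 5y_X − y_Z = 0, so y_X = 45.6 − 0.2y_Z.
For Z: ∂π/∂y_Z = 231 − 2y_Z − y_X = 0 ⇒ y_Z = 115.5 − 0.5y_X.
Substituting the second reaction function into the first: y_X = 45.6 − 0.2(115.5 − 0.5y_X), which gives 0.9y_X = 22.5 ⇒ y_X = 25.
Then y_Z = 115.5 − 0.5·25 = 103.
Price P = 332 − 128 = 204.
X's profit: (204 − 104)·25 − 1.5(25)² = 1562.5.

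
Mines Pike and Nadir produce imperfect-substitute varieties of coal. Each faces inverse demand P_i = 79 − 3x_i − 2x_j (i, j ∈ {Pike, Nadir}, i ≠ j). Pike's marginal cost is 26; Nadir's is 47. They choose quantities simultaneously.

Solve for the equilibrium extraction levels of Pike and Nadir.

7.9375, 2.6875

Mine Pike's profit: π = x_{Pike}(79 − 3x_{Pike} − 2x_{Nadir}) − 26x_{Pike}.
∂π/∂x_{Pike} = 53 − 6x_{Pike} − 2x_{Nadir} = 0 ⇒ x_{Pike} = 53/6 − (1/3)x_{Nadir}.
Similarly x_{Nadir} = 16/3 − (1/3)x_{Pike}.
Plugging x_{Nadir} into Pike's best response: x_{Pike} = 53/6 − (1/3)(16/3 − (1/3)x_{Pike}) ⇒ (8/9)x_{Pike} = 127/18, so x_{Pike} = 7.9375.
Then x_{Nadir} = 16/3 − (1/3)·7.9375 = 2.6875.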